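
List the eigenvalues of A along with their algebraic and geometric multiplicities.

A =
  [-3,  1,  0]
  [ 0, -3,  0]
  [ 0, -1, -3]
λ = -3: alg = 3, geom = 2

Step 1 — factor the characteristic polynomial to read off the algebraic multiplicities:
  χ_A(x) = (x + 3)^3

Step 2 — compute geometric multiplicities via the rank-nullity identity g(λ) = n − rank(A − λI):
  rank(A − (-3)·I) = 1, so dim ker(A − (-3)·I) = n − 1 = 2

Summary:
  λ = -3: algebraic multiplicity = 3, geometric multiplicity = 2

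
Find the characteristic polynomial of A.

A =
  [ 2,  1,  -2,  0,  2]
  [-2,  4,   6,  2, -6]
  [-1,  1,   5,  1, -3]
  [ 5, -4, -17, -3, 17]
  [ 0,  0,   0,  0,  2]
x^5 - 10*x^4 + 40*x^3 - 80*x^2 + 80*x - 32

Expanding det(x·I − A) (e.g. by cofactor expansion or by noting that A is similar to its Jordan form J, which has the same characteristic polynomial as A) gives
  χ_A(x) = x^5 - 10*x^4 + 40*x^3 - 80*x^2 + 80*x - 32
which factors as (x - 2)^5. The eigenvalues (with algebraic multiplicities) are λ = 2 with multiplicity 5.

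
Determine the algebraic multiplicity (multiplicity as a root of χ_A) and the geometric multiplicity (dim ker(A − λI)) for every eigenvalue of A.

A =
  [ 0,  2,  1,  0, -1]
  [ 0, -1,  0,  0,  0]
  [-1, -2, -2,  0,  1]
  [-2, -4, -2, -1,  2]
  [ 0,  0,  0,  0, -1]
λ = -1: alg = 5, geom = 4

Step 1 — factor the characteristic polynomial to read off the algebraic multiplicities:
  χ_A(x) = (x + 1)^5

Step 2 — compute geometric multiplicities via the rank-nullity identity g(λ) = n − rank(A − λI):
  rank(A − (-1)·I) = 1, so dim ker(A − (-1)·I) = n − 1 = 4

Summary:
  λ = -1: algebraic multiplicity = 5, geometric multiplicity = 4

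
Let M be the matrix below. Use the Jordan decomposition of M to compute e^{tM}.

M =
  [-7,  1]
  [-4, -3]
e^{tM} =
  [-2*t*exp(-5*t) + exp(-5*t), t*exp(-5*t)]
  [-4*t*exp(-5*t), 2*t*exp(-5*t) + exp(-5*t)]

Strategy: write M = P · J · P⁻¹ where J is a Jordan canonical form, so e^{tM} = P · e^{tJ} · P⁻¹, and e^{tJ} can be computed block-by-block.

M has Jordan form
J =
  [-5,  1]
  [ 0, -5]
(up to reordering of blocks).

Per-block formulas:
  For a 2×2 Jordan block J_2(-5): exp(t · J_2(-5)) = e^(-5t)·(I + t·N), where N is the 2×2 nilpotent shift.

After assembling e^{tJ} and conjugating by P, we get:

e^{tM} =
  [-2*t*exp(-5*t) + exp(-5*t), t*exp(-5*t)]
  [-4*t*exp(-5*t), 2*t*exp(-5*t) + exp(-5*t)]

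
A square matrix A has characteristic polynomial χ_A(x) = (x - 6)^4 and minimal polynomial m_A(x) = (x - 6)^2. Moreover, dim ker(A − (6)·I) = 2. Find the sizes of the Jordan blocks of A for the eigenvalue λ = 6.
Block sizes for λ = 6: [2, 2]

Step 1 — from the characteristic polynomial, algebraic multiplicity of λ = 6 is 4. From dim ker(A − (6)·I) = 2, there are exactly 2 Jordan blocks for λ = 6.
Step 2 — from the minimal polynomial, the factor (x − 6)^2 tells us the largest block for λ = 6 has size 2.
Step 3 — with total size 4, 2 blocks, and largest block 2, the block sizes (in nonincreasing order) are [2, 2].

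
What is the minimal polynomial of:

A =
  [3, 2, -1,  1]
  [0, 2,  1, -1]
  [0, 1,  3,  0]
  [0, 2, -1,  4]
x^3 - 9*x^2 + 27*x - 27

The characteristic polynomial is χ_A(x) = (x - 3)^4, so the eigenvalues are known. The minimal polynomial is
  m_A(x) = Π_λ (x − λ)^{k_λ}
where k_λ is the size of the *largest* Jordan block for λ (equivalently, the smallest k with (A − λI)^k v = 0 for every generalised eigenvector v of λ).

  λ = 3: largest Jordan block has size 3, contributing (x − 3)^3

So m_A(x) = (x - 3)^3 = x^3 - 9*x^2 + 27*x - 27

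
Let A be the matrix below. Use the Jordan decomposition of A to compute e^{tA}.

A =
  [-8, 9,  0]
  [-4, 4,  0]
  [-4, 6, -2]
e^{tA} =
  [-6*t*exp(-2*t) + exp(-2*t), 9*t*exp(-2*t), 0]
  [-4*t*exp(-2*t), 6*t*exp(-2*t) + exp(-2*t), 0]
  [-4*t*exp(-2*t), 6*t*exp(-2*t), exp(-2*t)]

Strategy: write A = P · J · P⁻¹ where J is a Jordan canonical form, so e^{tA} = P · e^{tJ} · P⁻¹, and e^{tJ} can be computed block-by-block.

A has Jordan form
J =
  [-2,  1,  0]
  [ 0, -2,  0]
  [ 0,  0, -2]
(up to reordering of blocks).

Per-block formulas:
  For a 1×1 block at λ = -2: exp(t · [-2]) = [e^(-2t)].
  For a 2×2 Jordan block J_2(-2): exp(t · J_2(-2)) = e^(-2t)·(I + t·N), where N is the 2×2 nilpotent shift.

After assembling e^{tJ} and conjugating by P, we get:

e^{tA} =
  [-6*t*exp(-2*t) + exp(-2*t), 9*t*exp(-2*t), 0]
  [-4*t*exp(-2*t), 6*t*exp(-2*t) + exp(-2*t), 0]
  [-4*t*exp(-2*t), 6*t*exp(-2*t), exp(-2*t)]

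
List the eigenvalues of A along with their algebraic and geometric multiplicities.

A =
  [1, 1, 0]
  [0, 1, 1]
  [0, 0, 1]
λ = 1: alg = 3, geom = 1

Step 1 — factor the characteristic polynomial to read off the algebraic multiplicities:
  χ_A(x) = (x - 1)^3

Step 2 — compute geometric multiplicities via the rank-nullity identity g(λ) = n − rank(A − λI):
  rank(A − (1)·I) = 2, so dim ker(A − (1)·I) = n − 2 = 1

Summary:
  λ = 1: algebraic multiplicity = 3, geometric multiplicity = 1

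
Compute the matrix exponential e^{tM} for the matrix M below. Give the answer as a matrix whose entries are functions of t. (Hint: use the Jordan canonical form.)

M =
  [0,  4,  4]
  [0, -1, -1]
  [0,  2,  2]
e^{tM} =
  [1, 4*exp(t) - 4, 4*exp(t) - 4]
  [0, 2 - exp(t), 1 - exp(t)]
  [0, 2*exp(t) - 2, 2*exp(t) - 1]

Strategy: write M = P · J · P⁻¹ where J is a Jordan canonical form, so e^{tM} = P · e^{tJ} · P⁻¹, and e^{tJ} can be computed block-by-block.

M has Jordan form
J =
  [0, 0, 0]
  [0, 0, 0]
  [0, 0, 1]
(up to reordering of blocks).

Per-block formulas:
  For a 1×1 block at λ = 0: exp(t · [0]) = [e^(0t)].
  For a 1×1 block at λ = 1: exp(t · [1]) = [e^(1t)].

After assembling e^{tJ} and conjugating by P, we get:

e^{tM} =
  [1, 4*exp(t) - 4, 4*exp(t) - 4]
  [0, 2 - exp(t), 1 - exp(t)]
  [0, 2*exp(t) - 2, 2*exp(t) - 1]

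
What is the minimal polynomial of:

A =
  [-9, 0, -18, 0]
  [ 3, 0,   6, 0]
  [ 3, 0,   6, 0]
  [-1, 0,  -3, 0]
x^3 + 3*x^2

The characteristic polynomial is χ_A(x) = x^3*(x + 3), so the eigenvalues are known. The minimal polynomial is
  m_A(x) = Π_λ (x − λ)^{k_λ}
where k_λ is the size of the *largest* Jordan block for λ (equivalently, the smallest k with (A − λI)^k v = 0 for every generalised eigenvector v of λ).

  λ = -3: largest Jordan block has size 1, contributing (x + 3)
  λ = 0: largest Jordan block has size 2, contributing (x − 0)^2

So m_A(x) = x^2*(x + 3) = x^3 + 3*x^2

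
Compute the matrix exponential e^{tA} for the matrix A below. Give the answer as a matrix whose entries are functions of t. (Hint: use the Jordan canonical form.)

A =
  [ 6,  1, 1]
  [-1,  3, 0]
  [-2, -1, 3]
e^{tA} =
  [t^2*exp(4*t)/2 + 2*t*exp(4*t) + exp(4*t), t*exp(4*t), t^2*exp(4*t)/2 + t*exp(4*t)]
  [-t^2*exp(4*t)/2 - t*exp(4*t), -t*exp(4*t) + exp(4*t), -t^2*exp(4*t)/2]
  [-t^2*exp(4*t)/2 - 2*t*exp(4*t), -t*exp(4*t), -t^2*exp(4*t)/2 - t*exp(4*t) + exp(4*t)]

Strategy: write A = P · J · P⁻¹ where J is a Jordan canonical form, so e^{tA} = P · e^{tJ} · P⁻¹, and e^{tJ} can be computed block-by-block.

A has Jordan form
J =
  [4, 1, 0]
  [0, 4, 1]
  [0, 0, 4]
(up to reordering of blocks).

Per-block formulas:
  For a 3×3 Jordan block J_3(4): exp(t · J_3(4)) = e^(4t)·(I + t·N + (t^2/2)·N^2), where N is the 3×3 nilpotent shift.

After assembling e^{tJ} and conjugating by P, we get:

e^{tA} =
  [t^2*exp(4*t)/2 + 2*t*exp(4*t) + exp(4*t), t*exp(4*t), t^2*exp(4*t)/2 + t*exp(4*t)]
  [-t^2*exp(4*t)/2 - t*exp(4*t), -t*exp(4*t) + exp(4*t), -t^2*exp(4*t)/2]
  [-t^2*exp(4*t)/2 - 2*t*exp(4*t), -t*exp(4*t), -t^2*exp(4*t)/2 - t*exp(4*t) + exp(4*t)]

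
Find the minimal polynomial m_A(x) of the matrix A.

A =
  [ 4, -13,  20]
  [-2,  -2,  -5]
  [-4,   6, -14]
x^3 + 12*x^2 + 48*x + 64

The characteristic polynomial is χ_A(x) = (x + 4)^3, so the eigenvalues are known. The minimal polynomial is
  m_A(x) = Π_λ (x − λ)^{k_λ}
where k_λ is the size of the *largest* Jordan block for λ (equivalently, the smallest k with (A − λI)^k v = 0 for every generalised eigenvector v of λ).

  λ = -4: largest Jordan block has size 3, contributing (x + 4)^3

So m_A(x) = (x + 4)^3 = x^3 + 12*x^2 + 48*x + 64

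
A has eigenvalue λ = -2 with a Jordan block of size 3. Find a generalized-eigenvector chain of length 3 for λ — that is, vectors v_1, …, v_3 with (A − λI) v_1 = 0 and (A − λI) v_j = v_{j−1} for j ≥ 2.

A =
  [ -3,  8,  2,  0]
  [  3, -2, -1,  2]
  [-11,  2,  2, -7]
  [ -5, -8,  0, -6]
A Jordan chain for λ = -2 of length 3:
v_1 = (0, 10, -40, -20)ᵀ
v_2 = (20, 12, -38, -44)ᵀ
v_3 = (4, 3, 0, 0)ᵀ

Let N = A − (-2)·I. We want v_3 with N^3 v_3 = 0 but N^2 v_3 ≠ 0; then v_{j-1} := N · v_j for j = 3, …, 2.

Pick v_3 = (4, 3, 0, 0)ᵀ.
Then v_2 = N · v_3 = (20, 12, -38, -44)ᵀ.
Then v_1 = N · v_2 = (0, 10, -40, -20)ᵀ.

Sanity check: (A − (-2)·I) v_1 = (0, 0, 0, 0)ᵀ = 0. ✓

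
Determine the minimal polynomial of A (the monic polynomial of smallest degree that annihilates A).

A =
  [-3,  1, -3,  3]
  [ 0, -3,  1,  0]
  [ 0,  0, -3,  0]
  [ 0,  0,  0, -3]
x^3 + 9*x^2 + 27*x + 27

The characteristic polynomial is χ_A(x) = (x + 3)^4, so the eigenvalues are known. The minimal polynomial is
  m_A(x) = Π_λ (x − λ)^{k_λ}
where k_λ is the size of the *largest* Jordan block for λ (equivalently, the smallest k with (A − λI)^k v = 0 for every generalised eigenvector v of λ).

  λ = -3: largest Jordan block has size 3, contributing (x + 3)^3

So m_A(x) = (x + 3)^3 = x^3 + 9*x^2 + 27*x + 27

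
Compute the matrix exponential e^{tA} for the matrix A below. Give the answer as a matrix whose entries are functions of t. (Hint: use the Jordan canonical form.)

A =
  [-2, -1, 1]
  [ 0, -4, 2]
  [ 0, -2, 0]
e^{tA} =
  [exp(-2*t), -t*exp(-2*t), t*exp(-2*t)]
  [0, -2*t*exp(-2*t) + exp(-2*t), 2*t*exp(-2*t)]
  [0, -2*t*exp(-2*t), 2*t*exp(-2*t) + exp(-2*t)]

Strategy: write A = P · J · P⁻¹ where J is a Jordan canonical form, so e^{tA} = P · e^{tJ} · P⁻¹, and e^{tJ} can be computed block-by-block.

A has Jordan form
J =
  [-2,  1,  0]
  [ 0, -2,  0]
  [ 0,  0, -2]
(up to reordering of blocks).

Per-block formulas:
  For a 2×2 Jordan block J_2(-2): exp(t · J_2(-2)) = e^(-2t)·(I + t·N), where N is the 2×2 nilpotent shift.
  For a 1×1 block at λ = -2: exp(t · [-2]) = [e^(-2t)].

After assembling e^{tJ} and conjugating by P, we get:

e^{tA} =
  [exp(-2*t), -t*exp(-2*t), t*exp(-2*t)]
  [0, -2*t*exp(-2*t) + exp(-2*t), 2*t*exp(-2*t)]
  [0, -2*t*exp(-2*t), 2*t*exp(-2*t) + exp(-2*t)]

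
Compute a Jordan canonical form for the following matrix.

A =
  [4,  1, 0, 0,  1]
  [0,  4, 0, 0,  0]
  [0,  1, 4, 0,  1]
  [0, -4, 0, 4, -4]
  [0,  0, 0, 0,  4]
J_2(4) ⊕ J_1(4) ⊕ J_1(4) ⊕ J_1(4)

The characteristic polynomial is
  det(x·I − A) = x^5 - 20*x^4 + 160*x^3 - 640*x^2 + 1280*x - 1024 = (x - 4)^5

Eigenvalues and multiplicities (the geometric multiplicity of λ is n − rank(A − λI), which equals the number of Jordan blocks for λ):
  λ = 4: algebraic multiplicity = 5, geometric multiplicity = 4

Determining the block sizes for each eigenvalue:
  λ = 4: 4 blocks summing to 5 forces exactly one block of size 2 and the rest size 1 → block sizes [2, 1, 1, 1]

Assembling the blocks gives a Jordan form
J =
  [4, 1, 0, 0, 0]
  [0, 4, 0, 0, 0]
  [0, 0, 4, 0, 0]
  [0, 0, 0, 4, 0]
  [0, 0, 0, 0, 4]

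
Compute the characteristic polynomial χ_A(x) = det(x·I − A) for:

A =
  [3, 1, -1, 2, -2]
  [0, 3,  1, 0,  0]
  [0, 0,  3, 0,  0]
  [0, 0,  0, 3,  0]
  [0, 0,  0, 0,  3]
x^5 - 15*x^4 + 90*x^3 - 270*x^2 + 405*x - 243

Expanding det(x·I − A) (e.g. by cofactor expansion or by noting that A is similar to its Jordan form J, which has the same characteristic polynomial as A) gives
  χ_A(x) = x^5 - 15*x^4 + 90*x^3 - 270*x^2 + 405*x - 243
which factors as (x - 3)^5. The eigenvalues (with algebraic multiplicities) are λ = 3 with multiplicity 5.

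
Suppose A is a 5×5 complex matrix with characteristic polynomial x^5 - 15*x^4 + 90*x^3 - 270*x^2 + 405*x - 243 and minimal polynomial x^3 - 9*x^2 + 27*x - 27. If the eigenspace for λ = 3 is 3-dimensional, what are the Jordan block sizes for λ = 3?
Block sizes for λ = 3: [3, 1, 1]

Step 1 — from the characteristic polynomial, algebraic multiplicity of λ = 3 is 5. From dim ker(A − (3)·I) = 3, there are exactly 3 Jordan blocks for λ = 3.
Step 2 — from the minimal polynomial, the factor (x − 3)^3 tells us the largest block for λ = 3 has size 3.
Step 3 — with total size 5, 3 blocks, and largest block 3, the block sizes (in nonincreasing order) are [3, 1, 1].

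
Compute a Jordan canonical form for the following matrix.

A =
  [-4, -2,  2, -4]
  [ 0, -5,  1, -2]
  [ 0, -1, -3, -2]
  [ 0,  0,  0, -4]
J_2(-4) ⊕ J_1(-4) ⊕ J_1(-4)

The characteristic polynomial is
  det(x·I − A) = x^4 + 16*x^3 + 96*x^2 + 256*x + 256 = (x + 4)^4

Eigenvalues and multiplicities (the geometric multiplicity of λ is n − rank(A − λI), which equals the number of Jordan blocks for λ):
  λ = -4: algebraic multiplicity = 4, geometric multiplicity = 3

Determining the block sizes for each eigenvalue:
  λ = -4: 3 blocks summing to 4 forces exactly one block of size 2 and the rest size 1 → block sizes [2, 1, 1]

Assembling the blocks gives a Jordan form
J =
  [-4,  1,  0,  0]
  [ 0, -4,  0,  0]
  [ 0,  0, -4,  0]
  [ 0,  0,  0, -4]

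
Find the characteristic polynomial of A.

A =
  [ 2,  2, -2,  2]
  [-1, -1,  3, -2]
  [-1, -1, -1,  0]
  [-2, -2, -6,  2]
x^4 - 2*x^3

Expanding det(x·I − A) (e.g. by cofactor expansion or by noting that A is similar to its Jordan form J, which has the same characteristic polynomial as A) gives
  χ_A(x) = x^4 - 2*x^3
which factors as x^3*(x - 2). The eigenvalues (with algebraic multiplicities) are λ = 0 with multiplicity 3, λ = 2 with multiplicity 1.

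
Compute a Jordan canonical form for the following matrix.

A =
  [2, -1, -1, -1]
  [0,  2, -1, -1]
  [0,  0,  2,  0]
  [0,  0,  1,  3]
J_2(2) ⊕ J_1(2) ⊕ J_1(3)

The characteristic polynomial is
  det(x·I − A) = x^4 - 9*x^3 + 30*x^2 - 44*x + 24 = (x - 3)*(x - 2)^3

Eigenvalues and multiplicities (the geometric multiplicity of λ is n − rank(A − λI), which equals the number of Jordan blocks for λ):
  λ = 2: algebraic multiplicity = 3, geometric multiplicity = 2
  λ = 3: algebraic multiplicity = 1, geometric multiplicity = 1

Determining the block sizes for each eigenvalue:
  λ = 2: 2 blocks summing to 3 forces exactly one block of size 2 and the rest size 1 → block sizes [2, 1]
  λ = 3: one block (gm = 1), so the single block has size am = 1 → block sizes [1]

Assembling the blocks gives a Jordan form
J =
  [2, 1, 0, 0]
  [0, 2, 0, 0]
  [0, 0, 2, 0]
  [0, 0, 0, 3]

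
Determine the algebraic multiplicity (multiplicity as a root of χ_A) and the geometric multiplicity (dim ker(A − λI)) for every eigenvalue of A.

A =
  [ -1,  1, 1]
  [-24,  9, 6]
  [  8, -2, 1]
λ = 3: alg = 3, geom = 2

Step 1 — factor the characteristic polynomial to read off the algebraic multiplicities:
  χ_A(x) = (x - 3)^3

Step 2 — compute geometric multiplicities via the rank-nullity identity g(λ) = n − rank(A − λI):
  rank(A − (3)·I) = 1, so dim ker(A − (3)·I) = n − 1 = 2

Summary:
  λ = 3: algebraic multiplicity = 3, geometric multiplicity = 2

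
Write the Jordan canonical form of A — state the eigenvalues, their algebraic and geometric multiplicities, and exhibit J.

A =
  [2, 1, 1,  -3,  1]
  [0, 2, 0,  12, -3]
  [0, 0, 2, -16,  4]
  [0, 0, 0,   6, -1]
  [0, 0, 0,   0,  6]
J_2(2) ⊕ J_1(2) ⊕ J_2(6)

The characteristic polynomial is
  det(x·I − A) = x^5 - 18*x^4 + 120*x^3 - 368*x^2 + 528*x - 288 = (x - 6)^2*(x - 2)^3

Eigenvalues and multiplicities (the geometric multiplicity of λ is n − rank(A − λI), which equals the number of Jordan blocks for λ):
  λ = 2: algebraic multiplicity = 3, geometric multiplicity = 2
  λ = 6: algebraic multiplicity = 2, geometric multiplicity = 1

Determining the block sizes for each eigenvalue:
  λ = 2: 2 blocks summing to 3 forces exactly one block of size 2 and the rest size 1 → block sizes [2, 1]
  λ = 6: one block (gm = 1), so the single block has size am = 2 → block sizes [2]

Assembling the blocks gives a Jordan form
J =
  [2, 1, 0, 0, 0]
  [0, 2, 0, 0, 0]
  [0, 0, 2, 0, 0]
  [0, 0, 0, 6, 1]
  [0, 0, 0, 0, 6]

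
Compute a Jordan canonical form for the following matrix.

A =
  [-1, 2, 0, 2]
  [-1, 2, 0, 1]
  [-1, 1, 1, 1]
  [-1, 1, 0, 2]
J_2(1) ⊕ J_1(1) ⊕ J_1(1)

The characteristic polynomial is
  det(x·I − A) = x^4 - 4*x^3 + 6*x^2 - 4*x + 1 = (x - 1)^4

Eigenvalues and multiplicities (the geometric multiplicity of λ is n − rank(A − λI), which equals the number of Jordan blocks for λ):
  λ = 1: algebraic multiplicity = 4, geometric multiplicity = 3

Determining the block sizes for each eigenvalue:
  λ = 1: 3 blocks summing to 4 forces exactly one block of size 2 and the rest size 1 → block sizes [2, 1, 1]

Assembling the blocks gives a Jordan form
J =
  [1, 1, 0, 0]
  [0, 1, 0, 0]
  [0, 0, 1, 0]
  [0, 0, 0, 1]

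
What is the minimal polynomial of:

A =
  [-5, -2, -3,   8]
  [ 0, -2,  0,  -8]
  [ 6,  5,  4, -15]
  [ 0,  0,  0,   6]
x^4 - 3*x^3 - 18*x^2 - 4*x + 24

The characteristic polynomial is χ_A(x) = (x - 6)*(x - 1)*(x + 2)^2, so the eigenvalues are known. The minimal polynomial is
  m_A(x) = Π_λ (x − λ)^{k_λ}
where k_λ is the size of the *largest* Jordan block for λ (equivalently, the smallest k with (A − λI)^k v = 0 for every generalised eigenvector v of λ).

  λ = -2: largest Jordan block has size 2, contributing (x + 2)^2
  λ = 1: largest Jordan block has size 1, contributing (x − 1)
  λ = 6: largest Jordan block has size 1, contributing (x − 6)

So m_A(x) = (x - 6)*(x - 1)*(x + 2)^2 = x^4 - 3*x^3 - 18*x^2 - 4*x + 24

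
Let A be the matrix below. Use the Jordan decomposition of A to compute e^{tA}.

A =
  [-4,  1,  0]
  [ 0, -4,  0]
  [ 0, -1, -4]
e^{tA} =
  [exp(-4*t), t*exp(-4*t), 0]
  [0, exp(-4*t), 0]
  [0, -t*exp(-4*t), exp(-4*t)]

Strategy: write A = P · J · P⁻¹ where J is a Jordan canonical form, so e^{tA} = P · e^{tJ} · P⁻¹, and e^{tJ} can be computed block-by-block.

A has Jordan form
J =
  [-4,  1,  0]
  [ 0, -4,  0]
  [ 0,  0, -4]
(up to reordering of blocks).

Per-block formulas:
  For a 1×1 block at λ = -4: exp(t · [-4]) = [e^(-4t)].
  For a 2×2 Jordan block J_2(-4): exp(t · J_2(-4)) = e^(-4t)·(I + t·N), where N is the 2×2 nilpotent shift.

After assembling e^{tJ} and conjugating by P, we get:

e^{tA} =
  [exp(-4*t), t*exp(-4*t), 0]
  [0, exp(-4*t), 0]
  [0, -t*exp(-4*t), exp(-4*t)]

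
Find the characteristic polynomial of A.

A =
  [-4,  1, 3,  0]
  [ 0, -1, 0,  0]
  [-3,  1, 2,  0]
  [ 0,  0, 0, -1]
x^4 + 4*x^3 + 6*x^2 + 4*x + 1

Expanding det(x·I − A) (e.g. by cofactor expansion or by noting that A is similar to its Jordan form J, which has the same characteristic polynomial as A) gives
  χ_A(x) = x^4 + 4*x^3 + 6*x^2 + 4*x + 1
which factors as (x + 1)^4. The eigenvalues (with algebraic multiplicities) are λ = -1 with multiplicity 4.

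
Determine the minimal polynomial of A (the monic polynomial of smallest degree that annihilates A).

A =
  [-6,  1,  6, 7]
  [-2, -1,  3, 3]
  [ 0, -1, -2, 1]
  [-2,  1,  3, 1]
x^3 + 6*x^2 + 12*x + 8

The characteristic polynomial is χ_A(x) = (x + 2)^4, so the eigenvalues are known. The minimal polynomial is
  m_A(x) = Π_λ (x − λ)^{k_λ}
where k_λ is the size of the *largest* Jordan block for λ (equivalently, the smallest k with (A − λI)^k v = 0 for every generalised eigenvector v of λ).

  λ = -2: largest Jordan block has size 3, contributing (x + 2)^3

So m_A(x) = (x + 2)^3 = x^3 + 6*x^2 + 12*x + 8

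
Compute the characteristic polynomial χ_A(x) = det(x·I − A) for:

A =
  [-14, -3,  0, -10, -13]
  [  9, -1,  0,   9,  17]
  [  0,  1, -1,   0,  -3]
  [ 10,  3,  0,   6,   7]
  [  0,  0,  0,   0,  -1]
x^5 + 11*x^4 + 43*x^3 + 73*x^2 + 56*x + 16

Expanding det(x·I − A) (e.g. by cofactor expansion or by noting that A is similar to its Jordan form J, which has the same characteristic polynomial as A) gives
  χ_A(x) = x^5 + 11*x^4 + 43*x^3 + 73*x^2 + 56*x + 16
which factors as (x + 1)^3*(x + 4)^2. The eigenvalues (with algebraic multiplicities) are λ = -4 with multiplicity 2, λ = -1 with multiplicity 3.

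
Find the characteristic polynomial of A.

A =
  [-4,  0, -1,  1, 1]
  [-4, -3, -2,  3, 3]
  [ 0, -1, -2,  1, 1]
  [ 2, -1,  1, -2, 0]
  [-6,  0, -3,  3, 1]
x^5 + 10*x^4 + 40*x^3 + 80*x^2 + 80*x + 32

Expanding det(x·I − A) (e.g. by cofactor expansion or by noting that A is similar to its Jordan form J, which has the same characteristic polynomial as A) gives
  χ_A(x) = x^5 + 10*x^4 + 40*x^3 + 80*x^2 + 80*x + 32
which factors as (x + 2)^5. The eigenvalues (with algebraic multiplicities) are λ = -2 with multiplicity 5.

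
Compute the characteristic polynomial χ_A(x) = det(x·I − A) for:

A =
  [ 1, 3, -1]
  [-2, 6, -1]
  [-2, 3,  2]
x^3 - 9*x^2 + 27*x - 27

Expanding det(x·I − A) (e.g. by cofactor expansion or by noting that A is similar to its Jordan form J, which has the same characteristic polynomial as A) gives
  χ_A(x) = x^3 - 9*x^2 + 27*x - 27
which factors as (x - 3)^3. The eigenvalues (with algebraic multiplicities) are λ = 3 with multiplicity 3.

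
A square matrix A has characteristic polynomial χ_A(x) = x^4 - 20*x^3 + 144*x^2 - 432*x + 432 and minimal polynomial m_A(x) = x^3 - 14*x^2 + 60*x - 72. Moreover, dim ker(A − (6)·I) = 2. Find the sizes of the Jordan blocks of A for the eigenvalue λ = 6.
Block sizes for λ = 6: [2, 1]

Step 1 — from the characteristic polynomial, algebraic multiplicity of λ = 6 is 3. From dim ker(A − (6)·I) = 2, there are exactly 2 Jordan blocks for λ = 6.
Step 2 — from the minimal polynomial, the factor (x − 6)^2 tells us the largest block for λ = 6 has size 2.
Step 3 — with total size 3, 2 blocks, and largest block 2, the block sizes (in nonincreasing order) are [2, 1].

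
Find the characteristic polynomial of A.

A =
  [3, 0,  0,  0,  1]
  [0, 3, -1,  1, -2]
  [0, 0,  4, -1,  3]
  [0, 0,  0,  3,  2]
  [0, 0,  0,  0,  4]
x^5 - 17*x^4 + 115*x^3 - 387*x^2 + 648*x - 432

Expanding det(x·I − A) (e.g. by cofactor expansion or by noting that A is similar to its Jordan form J, which has the same characteristic polynomial as A) gives
  χ_A(x) = x^5 - 17*x^4 + 115*x^3 - 387*x^2 + 648*x - 432
which factors as (x - 4)^2*(x - 3)^3. The eigenvalues (with algebraic multiplicities) are λ = 3 with multiplicity 3, λ = 4 with multiplicity 2.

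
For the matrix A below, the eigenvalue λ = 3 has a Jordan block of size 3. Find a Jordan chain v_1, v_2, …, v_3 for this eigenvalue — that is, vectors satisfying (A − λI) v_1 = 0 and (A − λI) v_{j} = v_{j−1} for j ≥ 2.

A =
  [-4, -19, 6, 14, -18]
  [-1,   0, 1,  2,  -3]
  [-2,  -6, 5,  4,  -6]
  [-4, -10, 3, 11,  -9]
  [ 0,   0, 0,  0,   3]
A Jordan chain for λ = 3 of length 3:
v_1 = (14, 2, 4, 8, 0)ᵀ
v_2 = (-19, -3, -6, -10, 0)ᵀ
v_3 = (0, 1, 0, 0, 0)ᵀ

Let N = A − (3)·I. We want v_3 with N^3 v_3 = 0 but N^2 v_3 ≠ 0; then v_{j-1} := N · v_j for j = 3, …, 2.

Pick v_3 = (0, 1, 0, 0, 0)ᵀ.
Then v_2 = N · v_3 = (-19, -3, -6, -10, 0)ᵀ.
Then v_1 = N · v_2 = (14, 2, 4, 8, 0)ᵀ.

Sanity check: (A − (3)·I) v_1 = (0, 0, 0, 0, 0)ᵀ = 0. ✓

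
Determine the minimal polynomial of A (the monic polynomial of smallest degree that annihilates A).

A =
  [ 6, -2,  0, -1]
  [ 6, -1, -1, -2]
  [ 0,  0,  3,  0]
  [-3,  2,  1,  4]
x^3 - 9*x^2 + 27*x - 27

The characteristic polynomial is χ_A(x) = (x - 3)^4, so the eigenvalues are known. The minimal polynomial is
  m_A(x) = Π_λ (x − λ)^{k_λ}
where k_λ is the size of the *largest* Jordan block for λ (equivalently, the smallest k with (A − λI)^k v = 0 for every generalised eigenvector v of λ).

  λ = 3: largest Jordan block has size 3, contributing (x − 3)^3

So m_A(x) = (x - 3)^3 = x^3 - 9*x^2 + 27*x - 27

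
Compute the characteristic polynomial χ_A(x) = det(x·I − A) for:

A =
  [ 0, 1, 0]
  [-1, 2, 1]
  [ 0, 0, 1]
x^3 - 3*x^2 + 3*x - 1

Expanding det(x·I − A) (e.g. by cofactor expansion or by noting that A is similar to its Jordan form J, which has the same characteristic polynomial as A) gives
  χ_A(x) = x^3 - 3*x^2 + 3*x - 1
which factors as (x - 1)^3. The eigenvalues (with algebraic multiplicities) are λ = 1 with multiplicity 3.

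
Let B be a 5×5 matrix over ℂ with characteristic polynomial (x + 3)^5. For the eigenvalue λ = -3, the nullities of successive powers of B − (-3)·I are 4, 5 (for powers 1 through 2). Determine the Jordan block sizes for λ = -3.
Block sizes for λ = -3: [2, 1, 1, 1]

From the dimensions of kernels of powers, the number of Jordan blocks of size at least j is d_j − d_{j−1} where d_j = dim ker(N^j) (with d_0 = 0). Computing the differences gives [4, 1].
The number of blocks of size exactly k is (#blocks of size ≥ k) − (#blocks of size ≥ k + 1), so the partition is: 3 block(s) of size 1, 1 block(s) of size 2.
In nonincreasing order the block sizes are [2, 1, 1, 1].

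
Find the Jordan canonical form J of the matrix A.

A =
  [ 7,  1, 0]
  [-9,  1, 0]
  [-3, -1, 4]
J_2(4) ⊕ J_1(4)

The characteristic polynomial is
  det(x·I − A) = x^3 - 12*x^2 + 48*x - 64 = (x - 4)^3

Eigenvalues and multiplicities (the geometric multiplicity of λ is n − rank(A − λI), which equals the number of Jordan blocks for λ):
  λ = 4: algebraic multiplicity = 3, geometric multiplicity = 2

Determining the block sizes for each eigenvalue:
  λ = 4: 2 blocks summing to 3 forces exactly one block of size 2 and the rest size 1 → block sizes [2, 1]

Assembling the blocks gives a Jordan form
J =
  [4, 1, 0]
  [0, 4, 0]
  [0, 0, 4]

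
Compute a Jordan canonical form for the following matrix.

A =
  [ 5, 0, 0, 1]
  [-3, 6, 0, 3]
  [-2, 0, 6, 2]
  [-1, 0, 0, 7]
J_2(6) ⊕ J_1(6) ⊕ J_1(6)

The characteristic polynomial is
  det(x·I − A) = x^4 - 24*x^3 + 216*x^2 - 864*x + 1296 = (x - 6)^4

Eigenvalues and multiplicities (the geometric multiplicity of λ is n − rank(A − λI), which equals the number of Jordan blocks for λ):
  λ = 6: algebraic multiplicity = 4, geometric multiplicity = 3

Determining the block sizes for each eigenvalue:
  λ = 6: 3 blocks summing to 4 forces exactly one block of size 2 and the rest size 1 → block sizes [2, 1, 1]

Assembling the blocks gives a Jordan form
J =
  [6, 1, 0, 0]
  [0, 6, 0, 0]
  [0, 0, 6, 0]
  [0, 0, 0, 6]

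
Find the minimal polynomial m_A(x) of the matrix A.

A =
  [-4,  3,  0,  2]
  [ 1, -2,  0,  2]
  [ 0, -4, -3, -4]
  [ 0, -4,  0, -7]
x^3 + 13*x^2 + 55*x + 75

The characteristic polynomial is χ_A(x) = (x + 3)^2*(x + 5)^2, so the eigenvalues are known. The minimal polynomial is
  m_A(x) = Π_λ (x − λ)^{k_λ}
where k_λ is the size of the *largest* Jordan block for λ (equivalently, the smallest k with (A − λI)^k v = 0 for every generalised eigenvector v of λ).

  λ = -5: largest Jordan block has size 2, contributing (x + 5)^2
  λ = -3: largest Jordan block has size 1, contributing (x + 3)

So m_A(x) = (x + 3)*(x + 5)^2 = x^3 + 13*x^2 + 55*x + 75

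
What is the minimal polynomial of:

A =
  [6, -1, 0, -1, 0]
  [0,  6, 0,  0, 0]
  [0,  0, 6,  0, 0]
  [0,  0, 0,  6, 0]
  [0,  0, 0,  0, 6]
x^2 - 12*x + 36

The characteristic polynomial is χ_A(x) = (x - 6)^5, so the eigenvalues are known. The minimal polynomial is
  m_A(x) = Π_λ (x − λ)^{k_λ}
where k_λ is the size of the *largest* Jordan block for λ (equivalently, the smallest k with (A − λI)^k v = 0 for every generalised eigenvector v of λ).

  λ = 6: largest Jordan block has size 2, contributing (x − 6)^2

So m_A(x) = (x - 6)^2 = x^2 - 12*x + 36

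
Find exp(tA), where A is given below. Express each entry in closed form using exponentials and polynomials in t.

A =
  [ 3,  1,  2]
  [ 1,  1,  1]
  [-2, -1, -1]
e^{tA} =
  [t^2*exp(t)/2 + 2*t*exp(t) + exp(t), t*exp(t), t^2*exp(t)/2 + 2*t*exp(t)]
  [t*exp(t), exp(t), t*exp(t)]
  [-t^2*exp(t)/2 - 2*t*exp(t), -t*exp(t), -t^2*exp(t)/2 - 2*t*exp(t) + exp(t)]

Strategy: write A = P · J · P⁻¹ where J is a Jordan canonical form, so e^{tA} = P · e^{tJ} · P⁻¹, and e^{tJ} can be computed block-by-block.

A has Jordan form
J =
  [1, 1, 0]
  [0, 1, 1]
  [0, 0, 1]
(up to reordering of blocks).

Per-block formulas:
  For a 3×3 Jordan block J_3(1): exp(t · J_3(1)) = e^(1t)·(I + t·N + (t^2/2)·N^2), where N is the 3×3 nilpotent shift.

After assembling e^{tJ} and conjugating by P, we get:

e^{tA} =
  [t^2*exp(t)/2 + 2*t*exp(t) + exp(t), t*exp(t), t^2*exp(t)/2 + 2*t*exp(t)]
  [t*exp(t), exp(t), t*exp(t)]
  [-t^2*exp(t)/2 - 2*t*exp(t), -t*exp(t), -t^2*exp(t)/2 - 2*t*exp(t) + exp(t)]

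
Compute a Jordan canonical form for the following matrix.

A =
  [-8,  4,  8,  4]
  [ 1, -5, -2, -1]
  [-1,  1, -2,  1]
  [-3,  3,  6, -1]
J_2(-4) ⊕ J_1(-4) ⊕ J_1(-4)

The characteristic polynomial is
  det(x·I − A) = x^4 + 16*x^3 + 96*x^2 + 256*x + 256 = (x + 4)^4

Eigenvalues and multiplicities (the geometric multiplicity of λ is n − rank(A − λI), which equals the number of Jordan blocks for λ):
  λ = -4: algebraic multiplicity = 4, geometric multiplicity = 3

Determining the block sizes for each eigenvalue:
  λ = -4: 3 blocks summing to 4 forces exactly one block of size 2 and the rest size 1 → block sizes [2, 1, 1]

Assembling the blocks gives a Jordan form
J =
  [-4,  1,  0,  0]
  [ 0, -4,  0,  0]
  [ 0,  0, -4,  0]
  [ 0,  0,  0, -4]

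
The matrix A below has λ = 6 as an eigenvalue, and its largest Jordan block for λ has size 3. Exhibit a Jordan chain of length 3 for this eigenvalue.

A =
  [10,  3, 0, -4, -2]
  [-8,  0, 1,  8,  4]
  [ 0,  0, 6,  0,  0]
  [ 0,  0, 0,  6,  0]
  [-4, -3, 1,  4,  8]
A Jordan chain for λ = 6 of length 3:
v_1 = (1, -2, 0, 0, -1)ᵀ
v_2 = (0, 1, 0, 0, 1)ᵀ
v_3 = (0, 0, 1, 0, 0)ᵀ

Let N = A − (6)·I. We want v_3 with N^3 v_3 = 0 but N^2 v_3 ≠ 0; then v_{j-1} := N · v_j for j = 3, …, 2.

Pick v_3 = (0, 0, 1, 0, 0)ᵀ.
Then v_2 = N · v_3 = (0, 1, 0, 0, 1)ᵀ.
Then v_1 = N · v_2 = (1, -2, 0, 0, -1)ᵀ.

Sanity check: (A − (6)·I) v_1 = (0, 0, 0, 0, 0)ᵀ = 0. ✓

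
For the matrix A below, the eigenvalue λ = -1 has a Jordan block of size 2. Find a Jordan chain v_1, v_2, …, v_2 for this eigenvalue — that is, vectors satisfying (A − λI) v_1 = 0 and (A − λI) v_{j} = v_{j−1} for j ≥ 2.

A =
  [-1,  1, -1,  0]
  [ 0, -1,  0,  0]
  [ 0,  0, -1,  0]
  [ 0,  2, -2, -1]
A Jordan chain for λ = -1 of length 2:
v_1 = (1, 0, 0, 2)ᵀ
v_2 = (0, 1, 0, 0)ᵀ

Let N = A − (-1)·I. We want v_2 with N^2 v_2 = 0 but N^1 v_2 ≠ 0; then v_{j-1} := N · v_j for j = 2, …, 2.

Pick v_2 = (0, 1, 0, 0)ᵀ.
Then v_1 = N · v_2 = (1, 0, 0, 2)ᵀ.

Sanity check: (A − (-1)·I) v_1 = (0, 0, 0, 0)ᵀ = 0. ✓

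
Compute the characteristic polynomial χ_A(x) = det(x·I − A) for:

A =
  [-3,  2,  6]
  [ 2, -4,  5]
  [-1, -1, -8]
x^3 + 15*x^2 + 75*x + 125

Expanding det(x·I − A) (e.g. by cofactor expansion or by noting that A is similar to its Jordan form J, which has the same characteristic polynomial as A) gives
  χ_A(x) = x^3 + 15*x^2 + 75*x + 125
which factors as (x + 5)^3. The eigenvalues (with algebraic multiplicities) are λ = -5 with multiplicity 3.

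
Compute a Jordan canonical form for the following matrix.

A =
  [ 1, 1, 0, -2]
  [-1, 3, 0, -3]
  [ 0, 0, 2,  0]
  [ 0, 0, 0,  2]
J_3(2) ⊕ J_1(2)

The characteristic polynomial is
  det(x·I − A) = x^4 - 8*x^3 + 24*x^2 - 32*x + 16 = (x - 2)^4

Eigenvalues and multiplicities (the geometric multiplicity of λ is n − rank(A − λI), which equals the number of Jordan blocks for λ):
  λ = 2: algebraic multiplicity = 4, geometric multiplicity = 2

Determining the block sizes for each eigenvalue:
  λ = 2: with am = 4 and gm = 2, the partition is not yet determined (e.g. several partitions of 4 into 2 parts exist). Let N = A − (2)·I. Computing rank(N^1) = 2, rank(N^2) = 1, rank(N^3) = 0; the number of blocks of size ≥ j is rank(N^{j−1}) − rank(N^j), giving [2, 1, 1]. So we have 1 block(s) of size 3, 1 block(s) of size 1 → block sizes [3, 1]

Assembling the blocks gives a Jordan form
J =
  [2, 1, 0, 0]
  [0, 2, 1, 0]
  [0, 0, 2, 0]
  [0, 0, 0, 2]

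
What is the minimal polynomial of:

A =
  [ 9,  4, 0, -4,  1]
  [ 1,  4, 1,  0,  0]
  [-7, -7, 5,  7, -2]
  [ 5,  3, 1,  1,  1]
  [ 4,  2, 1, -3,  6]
x^3 - 15*x^2 + 75*x - 125

The characteristic polynomial is χ_A(x) = (x - 5)^5, so the eigenvalues are known. The minimal polynomial is
  m_A(x) = Π_λ (x − λ)^{k_λ}
where k_λ is the size of the *largest* Jordan block for λ (equivalently, the smallest k with (A − λI)^k v = 0 for every generalised eigenvector v of λ).

  λ = 5: largest Jordan block has size 3, contributing (x − 5)^3

So m_A(x) = (x - 5)^3 = x^3 - 15*x^2 + 75*x - 125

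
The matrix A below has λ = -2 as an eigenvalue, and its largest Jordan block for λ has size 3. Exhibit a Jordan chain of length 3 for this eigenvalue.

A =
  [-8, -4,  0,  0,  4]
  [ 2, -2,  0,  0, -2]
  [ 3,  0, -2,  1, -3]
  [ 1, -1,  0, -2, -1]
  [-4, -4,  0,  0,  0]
A Jordan chain for λ = -2 of length 3:
v_1 = (0, 0, 1, 0, 0)ᵀ
v_2 = (0, 0, 0, 1, 0)ᵀ
v_3 = (2, -1, 0, 0, 2)ᵀ

Let N = A − (-2)·I. We want v_3 with N^3 v_3 = 0 but N^2 v_3 ≠ 0; then v_{j-1} := N · v_j for j = 3, …, 2.

Pick v_3 = (2, -1, 0, 0, 2)ᵀ.
Then v_2 = N · v_3 = (0, 0, 0, 1, 0)ᵀ.
Then v_1 = N · v_2 = (0, 0, 1, 0, 0)ᵀ.

Sanity check: (A − (-2)·I) v_1 = (0, 0, 0, 0, 0)ᵀ = 0. ✓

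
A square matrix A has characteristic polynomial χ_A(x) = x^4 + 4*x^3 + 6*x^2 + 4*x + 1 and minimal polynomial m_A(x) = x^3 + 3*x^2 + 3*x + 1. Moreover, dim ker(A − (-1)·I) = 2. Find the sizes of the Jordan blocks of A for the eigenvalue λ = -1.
Block sizes for λ = -1: [3, 1]

Step 1 — from the characteristic polynomial, algebraic multiplicity of λ = -1 is 4. From dim ker(A − (-1)·I) = 2, there are exactly 2 Jordan blocks for λ = -1.
Step 2 — from the minimal polynomial, the factor (x + 1)^3 tells us the largest block for λ = -1 has size 3.
Step 3 — with total size 4, 2 blocks, and largest block 3, the block sizes (in nonincreasing order) are [3, 1].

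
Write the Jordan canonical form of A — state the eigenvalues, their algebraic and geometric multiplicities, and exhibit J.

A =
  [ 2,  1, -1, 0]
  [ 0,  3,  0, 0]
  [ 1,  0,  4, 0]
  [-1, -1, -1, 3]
J_3(3) ⊕ J_1(3)

The characteristic polynomial is
  det(x·I − A) = x^4 - 12*x^3 + 54*x^2 - 108*x + 81 = (x - 3)^4

Eigenvalues and multiplicities (the geometric multiplicity of λ is n − rank(A − λI), which equals the number of Jordan blocks for λ):
  λ = 3: algebraic multiplicity = 4, geometric multiplicity = 2

Determining the block sizes for each eigenvalue:
  λ = 3: with am = 4 and gm = 2, the partition is not yet determined (e.g. several partitions of 4 into 2 parts exist). Let N = A − (3)·I. Computing rank(N^1) = 2, rank(N^2) = 1, rank(N^3) = 0; the number of blocks of size ≥ j is rank(N^{j−1}) − rank(N^j), giving [2, 1, 1]. So we have 1 block(s) of size 3, 1 block(s) of size 1 → block sizes [3, 1]

Assembling the blocks gives a Jordan form
J =
  [3, 1, 0, 0]
  [0, 3, 1, 0]
  [0, 0, 3, 0]
  [0, 0, 0, 3]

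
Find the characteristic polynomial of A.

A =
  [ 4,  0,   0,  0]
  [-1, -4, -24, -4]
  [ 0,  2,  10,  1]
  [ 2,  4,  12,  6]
x^4 - 16*x^3 + 96*x^2 - 256*x + 256

Expanding det(x·I − A) (e.g. by cofactor expansion or by noting that A is similar to its Jordan form J, which has the same characteristic polynomial as A) gives
  χ_A(x) = x^4 - 16*x^3 + 96*x^2 - 256*x + 256
which factors as (x - 4)^4. The eigenvalues (with algebraic multiplicities) are λ = 4 with multiplicity 4.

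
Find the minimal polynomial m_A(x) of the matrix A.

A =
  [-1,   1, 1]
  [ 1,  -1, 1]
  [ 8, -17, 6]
x^3 - 4*x^2 - 3*x + 18

The characteristic polynomial is χ_A(x) = (x - 3)^2*(x + 2), so the eigenvalues are known. The minimal polynomial is
  m_A(x) = Π_λ (x − λ)^{k_λ}
where k_λ is the size of the *largest* Jordan block for λ (equivalently, the smallest k with (A − λI)^k v = 0 for every generalised eigenvector v of λ).

  λ = -2: largest Jordan block has size 1, contributing (x + 2)
  λ = 3: largest Jordan block has size 2, contributing (x − 3)^2

So m_A(x) = (x - 3)^2*(x + 2) = x^3 - 4*x^2 - 3*x + 18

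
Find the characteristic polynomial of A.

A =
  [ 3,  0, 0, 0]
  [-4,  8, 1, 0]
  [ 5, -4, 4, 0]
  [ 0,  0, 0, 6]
x^4 - 21*x^3 + 162*x^2 - 540*x + 648

Expanding det(x·I − A) (e.g. by cofactor expansion or by noting that A is similar to its Jordan form J, which has the same characteristic polynomial as A) gives
  χ_A(x) = x^4 - 21*x^3 + 162*x^2 - 540*x + 648
which factors as (x - 6)^3*(x - 3). The eigenvalues (with algebraic multiplicities) are λ = 3 with multiplicity 1, λ = 6 with multiplicity 3.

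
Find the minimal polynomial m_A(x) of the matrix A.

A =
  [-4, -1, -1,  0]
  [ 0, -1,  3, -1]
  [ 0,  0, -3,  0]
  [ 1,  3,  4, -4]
x^3 + 9*x^2 + 27*x + 27

The characteristic polynomial is χ_A(x) = (x + 3)^4, so the eigenvalues are known. The minimal polynomial is
  m_A(x) = Π_λ (x − λ)^{k_λ}
where k_λ is the size of the *largest* Jordan block for λ (equivalently, the smallest k with (A − λI)^k v = 0 for every generalised eigenvector v of λ).

  λ = -3: largest Jordan block has size 3, contributing (x + 3)^3

So m_A(x) = (x + 3)^3 = x^3 + 9*x^2 + 27*x + 27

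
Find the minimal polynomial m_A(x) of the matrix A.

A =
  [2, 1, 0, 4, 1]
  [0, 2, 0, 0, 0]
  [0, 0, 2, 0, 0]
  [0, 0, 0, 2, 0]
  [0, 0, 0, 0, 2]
x^2 - 4*x + 4

The characteristic polynomial is χ_A(x) = (x - 2)^5, so the eigenvalues are known. The minimal polynomial is
  m_A(x) = Π_λ (x − λ)^{k_λ}
where k_λ is the size of the *largest* Jordan block for λ (equivalently, the smallest k with (A − λI)^k v = 0 for every generalised eigenvector v of λ).

  λ = 2: largest Jordan block has size 2, contributing (x − 2)^2

So m_A(x) = (x - 2)^2 = x^2 - 4*x + 4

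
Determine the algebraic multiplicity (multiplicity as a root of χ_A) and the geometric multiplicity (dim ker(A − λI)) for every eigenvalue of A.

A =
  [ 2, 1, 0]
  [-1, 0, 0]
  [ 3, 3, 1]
λ = 1: alg = 3, geom = 2

Step 1 — factor the characteristic polynomial to read off the algebraic multiplicities:
  χ_A(x) = (x - 1)^3

Step 2 — compute geometric multiplicities via the rank-nullity identity g(λ) = n − rank(A − λI):
  rank(A − (1)·I) = 1, so dim ker(A − (1)·I) = n − 1 = 2

Summary:
  λ = 1: algebraic multiplicity = 3, geometric multiplicity = 2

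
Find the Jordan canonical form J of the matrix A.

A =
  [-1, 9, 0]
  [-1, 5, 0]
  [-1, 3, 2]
J_2(2) ⊕ J_1(2)

The characteristic polynomial is
  det(x·I − A) = x^3 - 6*x^2 + 12*x - 8 = (x - 2)^3

Eigenvalues and multiplicities (the geometric multiplicity of λ is n − rank(A − λI), which equals the number of Jordan blocks for λ):
  λ = 2: algebraic multiplicity = 3, geometric multiplicity = 2

Determining the block sizes for each eigenvalue:
  λ = 2: 2 blocks summing to 3 forces exactly one block of size 2 and the rest size 1 → block sizes [2, 1]

Assembling the blocks gives a Jordan form
J =
  [2, 1, 0]
  [0, 2, 0]
  [0, 0, 2]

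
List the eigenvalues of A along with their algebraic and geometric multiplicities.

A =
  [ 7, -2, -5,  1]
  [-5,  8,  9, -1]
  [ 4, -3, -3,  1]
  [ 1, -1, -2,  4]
λ = 4: alg = 4, geom = 2

Step 1 — factor the characteristic polynomial to read off the algebraic multiplicities:
  χ_A(x) = (x - 4)^4

Step 2 — compute geometric multiplicities via the rank-nullity identity g(λ) = n − rank(A − λI):
  rank(A − (4)·I) = 2, so dim ker(A − (4)·I) = n − 2 = 2

Summary:
  λ = 4: algebraic multiplicity = 4, geometric multiplicity = 2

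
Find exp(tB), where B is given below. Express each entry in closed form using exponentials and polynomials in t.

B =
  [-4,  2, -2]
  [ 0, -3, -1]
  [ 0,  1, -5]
e^{tB} =
  [exp(-4*t), 2*t*exp(-4*t), -2*t*exp(-4*t)]
  [0, t*exp(-4*t) + exp(-4*t), -t*exp(-4*t)]
  [0, t*exp(-4*t), -t*exp(-4*t) + exp(-4*t)]

Strategy: write B = P · J · P⁻¹ where J is a Jordan canonical form, so e^{tB} = P · e^{tJ} · P⁻¹, and e^{tJ} can be computed block-by-block.

B has Jordan form
J =
  [-4,  1,  0]
  [ 0, -4,  0]
  [ 0,  0, -4]
(up to reordering of blocks).

Per-block formulas:
  For a 1×1 block at λ = -4: exp(t · [-4]) = [e^(-4t)].
  For a 2×2 Jordan block J_2(-4): exp(t · J_2(-4)) = e^(-4t)·(I + t·N), where N is the 2×2 nilpotent shift.

After assembling e^{tJ} and conjugating by P, we get:

e^{tB} =
  [exp(-4*t), 2*t*exp(-4*t), -2*t*exp(-4*t)]
  [0, t*exp(-4*t) + exp(-4*t), -t*exp(-4*t)]
  [0, t*exp(-4*t), -t*exp(-4*t) + exp(-4*t)]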